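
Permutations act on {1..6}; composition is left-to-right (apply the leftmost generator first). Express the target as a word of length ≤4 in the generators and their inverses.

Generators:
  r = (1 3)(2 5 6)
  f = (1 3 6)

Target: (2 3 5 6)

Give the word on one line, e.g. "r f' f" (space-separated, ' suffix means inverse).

  after r: (1 3)(2 5 6)
  after r: (2 6 5)
  after f: (1 3 6 5 2)
  after r': (2 3 5 6)

r r f r'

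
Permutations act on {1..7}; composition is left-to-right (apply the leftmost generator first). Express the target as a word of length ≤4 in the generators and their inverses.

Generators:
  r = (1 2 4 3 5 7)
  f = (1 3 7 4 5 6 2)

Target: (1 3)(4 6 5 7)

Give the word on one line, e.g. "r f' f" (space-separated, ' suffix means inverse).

f f r' r'

  after f: (1 3 7 4 5 6 2)
  after f: (1 7 5 2 3 4 6)
  after r': (1 5)(2 4 6 7 3)
  after r': (1 3)(4 6 5 7)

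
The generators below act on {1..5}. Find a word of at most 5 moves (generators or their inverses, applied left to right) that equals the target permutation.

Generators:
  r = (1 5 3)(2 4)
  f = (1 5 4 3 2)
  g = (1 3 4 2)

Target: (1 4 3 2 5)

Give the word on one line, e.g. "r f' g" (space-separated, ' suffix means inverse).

f r r g' r

  after f: (1 5 4 3 2)
  after r: (1 3 4)(2 5)
  after r: (2 3)(4 5)
  after g': (1 2)(3 4 5)
  after r: (1 4 3 2 5)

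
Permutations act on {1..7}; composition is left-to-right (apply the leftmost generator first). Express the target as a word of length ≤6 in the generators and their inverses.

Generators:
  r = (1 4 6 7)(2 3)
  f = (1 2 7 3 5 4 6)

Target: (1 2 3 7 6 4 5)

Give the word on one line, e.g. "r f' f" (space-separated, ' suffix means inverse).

r f' f' r

  after r: (1 4 6 7)(2 3)
  after f': (1 5 3)(2 7 6)
  after f': (1 3 6)(4 5 7)
  after r: (1 2 3 7 6 4 5)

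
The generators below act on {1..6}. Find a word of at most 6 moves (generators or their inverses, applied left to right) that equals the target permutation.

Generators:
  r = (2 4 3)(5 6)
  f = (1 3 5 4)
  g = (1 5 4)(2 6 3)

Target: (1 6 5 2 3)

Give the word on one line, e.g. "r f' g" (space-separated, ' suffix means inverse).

r g' r' g

  after r: (2 4 3)(5 6)
  after g': (1 4 6)(2 5)
  after r': (1 2 6)(3 4 5)
  after g: (1 6 5 2 3)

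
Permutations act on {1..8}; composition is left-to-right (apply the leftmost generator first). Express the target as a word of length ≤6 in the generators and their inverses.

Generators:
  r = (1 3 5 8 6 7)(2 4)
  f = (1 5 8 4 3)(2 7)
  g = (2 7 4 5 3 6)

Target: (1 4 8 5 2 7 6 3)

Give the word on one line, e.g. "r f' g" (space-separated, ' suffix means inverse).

  after f': (1 3 4 8 5)(2 7)
  after g: (1 6 2 4 8 3 5)
  after r': (1 8)(4 5 7 6)
  after f: (1 4 8 5 2 7 6 3)

f' g r' f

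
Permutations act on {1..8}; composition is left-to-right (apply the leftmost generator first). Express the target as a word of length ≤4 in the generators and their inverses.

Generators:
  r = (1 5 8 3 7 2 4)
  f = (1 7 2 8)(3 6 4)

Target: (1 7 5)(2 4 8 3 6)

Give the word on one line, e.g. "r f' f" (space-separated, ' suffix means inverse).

f' f' r'

  after f': (1 8 2 7)(3 4 6)
  after f': (1 2)(3 6 4)(7 8)
  after r': (1 7 5)(2 4 8 3 6)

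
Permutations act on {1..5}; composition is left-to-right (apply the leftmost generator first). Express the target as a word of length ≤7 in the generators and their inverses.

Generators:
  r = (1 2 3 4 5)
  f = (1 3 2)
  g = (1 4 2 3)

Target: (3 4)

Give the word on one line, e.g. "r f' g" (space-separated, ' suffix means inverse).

  after g': (1 3 2 4)
  after f': (2 4)
  after g': (1 3 2)
  after g': (1 2 3 4)
  after f: (3 4)

g' f' g' g' f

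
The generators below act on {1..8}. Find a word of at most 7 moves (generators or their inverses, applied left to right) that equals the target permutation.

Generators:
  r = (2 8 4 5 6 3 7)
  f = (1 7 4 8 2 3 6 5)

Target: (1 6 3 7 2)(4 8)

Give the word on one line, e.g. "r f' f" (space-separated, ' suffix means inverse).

r f f r f'

  after r: (2 8 4 5 6 3 7)
  after f: (1 7 3 4)
  after f: (1 4 7 6 5)(2 3 8)
  after r: (1 5)(2 7 3 4)
  after f': (1 6 3 7 2)(4 8)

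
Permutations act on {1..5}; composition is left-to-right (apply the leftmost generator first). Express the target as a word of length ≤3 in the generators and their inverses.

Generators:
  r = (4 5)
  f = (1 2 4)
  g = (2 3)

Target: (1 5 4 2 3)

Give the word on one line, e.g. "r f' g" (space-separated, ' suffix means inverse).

g f' r'

  after g: (2 3)
  after f': (1 4 2 3)
  after r': (1 5 4 2 3)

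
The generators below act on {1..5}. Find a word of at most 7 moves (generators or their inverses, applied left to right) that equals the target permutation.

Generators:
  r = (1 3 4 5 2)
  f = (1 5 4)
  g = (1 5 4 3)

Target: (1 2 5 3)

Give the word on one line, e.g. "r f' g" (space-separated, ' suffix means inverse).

  after g: (1 5 4 3)
  after f: (1 4 3 5)
  after g': (1 5 3)
  after r: (1 2)(4 5)
  after g: (1 2 5 3)

g f g' r g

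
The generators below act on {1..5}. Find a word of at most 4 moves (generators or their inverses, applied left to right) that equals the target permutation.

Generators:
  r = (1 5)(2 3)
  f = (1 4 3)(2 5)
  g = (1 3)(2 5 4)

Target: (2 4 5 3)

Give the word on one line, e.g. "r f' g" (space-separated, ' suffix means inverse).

f' r g' f'

  after f': (1 3 4)(2 5)
  after r: (1 2)(3 4 5)
  after g': (1 4 2 3 5)
  after f': (2 4 5 3)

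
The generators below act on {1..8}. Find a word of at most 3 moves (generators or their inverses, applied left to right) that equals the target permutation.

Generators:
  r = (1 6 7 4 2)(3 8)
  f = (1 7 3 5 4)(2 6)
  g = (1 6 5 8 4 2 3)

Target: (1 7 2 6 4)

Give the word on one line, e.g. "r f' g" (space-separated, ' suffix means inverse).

r r

  after r: (1 6 7 4 2)(3 8)
  after r: (1 7 2 6 4)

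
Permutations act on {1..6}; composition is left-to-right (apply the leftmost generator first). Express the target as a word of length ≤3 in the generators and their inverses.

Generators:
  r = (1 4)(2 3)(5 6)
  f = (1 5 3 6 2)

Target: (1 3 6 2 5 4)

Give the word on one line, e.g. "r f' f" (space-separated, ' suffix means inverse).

  after f': (1 2 6 3 5)
  after r': (1 3 6 2 5 4)

f' r'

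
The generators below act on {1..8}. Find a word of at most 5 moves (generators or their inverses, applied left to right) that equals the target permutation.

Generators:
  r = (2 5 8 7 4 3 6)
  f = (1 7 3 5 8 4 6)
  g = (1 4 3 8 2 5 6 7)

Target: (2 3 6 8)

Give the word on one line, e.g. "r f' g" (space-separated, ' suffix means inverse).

  after r': (2 6 3 4 7 8 5)
  after g': (1 7 3)(2 5 8)(4 6)
  after f': (2 3 6 8)

r' g' f'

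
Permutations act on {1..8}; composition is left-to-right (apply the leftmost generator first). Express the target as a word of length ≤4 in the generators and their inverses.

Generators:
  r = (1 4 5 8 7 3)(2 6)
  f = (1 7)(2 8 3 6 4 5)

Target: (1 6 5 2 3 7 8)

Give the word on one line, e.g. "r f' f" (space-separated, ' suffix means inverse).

  after r: (1 4 5 8 7 3)(2 6)
  after f': (1 6 5 2 3 7 8)

r f'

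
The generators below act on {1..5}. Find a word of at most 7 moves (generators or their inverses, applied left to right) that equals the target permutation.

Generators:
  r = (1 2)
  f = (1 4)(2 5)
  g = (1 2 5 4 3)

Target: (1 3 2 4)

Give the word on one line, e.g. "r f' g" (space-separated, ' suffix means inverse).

g' r' r' f' r

  after g': (1 3 4 5 2)
  after r': (1 3 4 5)
  after r': (1 3 4 5 2)
  after f': (1 3)(2 4)
  after r: (1 3 2 4)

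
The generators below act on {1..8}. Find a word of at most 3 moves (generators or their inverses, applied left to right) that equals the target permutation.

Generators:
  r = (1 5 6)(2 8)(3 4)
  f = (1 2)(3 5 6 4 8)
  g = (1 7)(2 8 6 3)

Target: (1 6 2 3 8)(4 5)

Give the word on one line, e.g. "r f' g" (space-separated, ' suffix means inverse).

  after r: (1 5 6)(2 8)(3 4)
  after f: (1 6 2 3 8)(4 5)

r f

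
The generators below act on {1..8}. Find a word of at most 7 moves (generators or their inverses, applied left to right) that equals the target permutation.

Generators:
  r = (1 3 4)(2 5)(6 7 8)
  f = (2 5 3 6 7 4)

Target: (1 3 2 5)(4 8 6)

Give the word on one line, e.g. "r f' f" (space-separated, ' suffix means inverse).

r r f r' f

  after r: (1 3 4)(2 5)(6 7 8)
  after r: (1 4 3)(6 8 7)
  after f: (1 2 5 3)(4 6 8)
  after r': (1 5)(3 4 8)(6 7)
  after f: (1 3 2 5)(4 8 6)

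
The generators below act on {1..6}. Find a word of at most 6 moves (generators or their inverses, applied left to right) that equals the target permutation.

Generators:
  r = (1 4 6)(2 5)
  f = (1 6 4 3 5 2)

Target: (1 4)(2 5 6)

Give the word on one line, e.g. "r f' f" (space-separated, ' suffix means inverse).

r f r' r' f'

  after r: (1 4 6)(2 5)
  after f: (1 3 5)
  after r': (1 3 2 5 6 4)
  after r': (1 3 5 4 6)
  after f': (1 4)(2 5 6)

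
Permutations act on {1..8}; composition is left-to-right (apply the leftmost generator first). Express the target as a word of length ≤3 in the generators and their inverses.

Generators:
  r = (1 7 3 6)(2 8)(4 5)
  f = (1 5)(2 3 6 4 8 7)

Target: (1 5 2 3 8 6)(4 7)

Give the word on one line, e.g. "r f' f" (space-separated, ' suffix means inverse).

  after r': (1 6 3 7)(2 8)(4 5)
  after f: (1 4)(2 7 5 8 3)
  after r: (1 5 2 3 8 6)(4 7)

r' f r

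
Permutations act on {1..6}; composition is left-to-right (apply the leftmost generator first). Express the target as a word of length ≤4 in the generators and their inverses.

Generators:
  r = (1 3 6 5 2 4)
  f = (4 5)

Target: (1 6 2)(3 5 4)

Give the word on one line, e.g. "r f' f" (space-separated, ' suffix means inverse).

  after r: (1 3 6 5 2 4)
  after r: (1 6 2)(3 5 4)
  after f': (1 6 2)(3 4)
  after f': (1 6 2)(3 5 4)

r r f' f'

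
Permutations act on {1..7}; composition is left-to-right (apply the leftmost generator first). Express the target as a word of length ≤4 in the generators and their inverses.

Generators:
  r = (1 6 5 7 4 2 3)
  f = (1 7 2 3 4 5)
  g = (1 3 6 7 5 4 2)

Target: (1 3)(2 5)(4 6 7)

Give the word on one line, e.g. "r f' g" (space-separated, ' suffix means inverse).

  after f': (1 5 4 3 2 7)
  after r': (1 6)(2 5 7 3 4)
  after f': (1 6 5)(2 4 7)
  after g': (1 3)(2 5)(4 6 7)

f' r' f' g'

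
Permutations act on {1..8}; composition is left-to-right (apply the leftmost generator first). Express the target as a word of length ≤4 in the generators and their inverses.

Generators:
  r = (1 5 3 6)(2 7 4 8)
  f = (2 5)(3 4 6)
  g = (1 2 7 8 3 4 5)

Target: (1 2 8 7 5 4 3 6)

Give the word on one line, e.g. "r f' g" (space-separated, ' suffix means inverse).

f g g r'

  after f: (2 5)(3 4 6)
  after g: (1 2)(3 5 7 8)(4 6)
  after g: (1 7 3)(4 6 5 8)
  after r': (1 2 8 7 5 4 3 6)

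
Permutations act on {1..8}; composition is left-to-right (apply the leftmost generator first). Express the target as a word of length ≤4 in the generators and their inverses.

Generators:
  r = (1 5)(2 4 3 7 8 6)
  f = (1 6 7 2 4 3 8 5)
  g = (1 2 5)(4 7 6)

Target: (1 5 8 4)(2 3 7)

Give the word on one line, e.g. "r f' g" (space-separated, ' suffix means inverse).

  after r': (1 5)(2 6 8 7 3 4)
  after r': (2 8 3)(4 6 7)
  after f': (1 5 8 4)(2 3 7)

r' r' f'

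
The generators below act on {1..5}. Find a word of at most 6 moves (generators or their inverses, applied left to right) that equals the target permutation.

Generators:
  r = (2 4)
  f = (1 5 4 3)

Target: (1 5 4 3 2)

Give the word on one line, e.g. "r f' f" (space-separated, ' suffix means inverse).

  after f': (1 3 4 5)
  after r: (1 3 2 4 5)
  after f': (1 4)(2 5 3)
  after f': (1 5 4 3 2)

f' r f' f'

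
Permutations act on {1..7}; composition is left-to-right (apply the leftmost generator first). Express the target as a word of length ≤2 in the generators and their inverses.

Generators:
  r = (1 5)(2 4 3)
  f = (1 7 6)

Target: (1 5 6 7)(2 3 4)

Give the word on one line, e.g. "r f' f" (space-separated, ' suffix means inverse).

r' f'

  after r': (1 5)(2 3 4)
  after f': (1 5 6 7)(2 3 4)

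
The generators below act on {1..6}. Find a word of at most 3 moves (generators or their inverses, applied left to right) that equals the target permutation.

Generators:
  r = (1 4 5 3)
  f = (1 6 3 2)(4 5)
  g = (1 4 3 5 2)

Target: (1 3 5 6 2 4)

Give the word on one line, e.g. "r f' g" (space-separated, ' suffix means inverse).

  after r: (1 4 5 3)
  after f': (1 5 6)(2 3)
  after g': (1 3 5 6 2 4)

r f' g'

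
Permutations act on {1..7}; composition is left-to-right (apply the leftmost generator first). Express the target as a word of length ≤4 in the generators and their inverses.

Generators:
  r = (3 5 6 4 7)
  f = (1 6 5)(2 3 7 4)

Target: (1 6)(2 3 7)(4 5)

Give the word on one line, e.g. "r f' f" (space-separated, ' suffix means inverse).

  after f: (1 6 5)(2 3 7 4)
  after f: (1 5 6)(2 7)(3 4)
  after r: (1 6)(2 3 7)(4 5)

f f r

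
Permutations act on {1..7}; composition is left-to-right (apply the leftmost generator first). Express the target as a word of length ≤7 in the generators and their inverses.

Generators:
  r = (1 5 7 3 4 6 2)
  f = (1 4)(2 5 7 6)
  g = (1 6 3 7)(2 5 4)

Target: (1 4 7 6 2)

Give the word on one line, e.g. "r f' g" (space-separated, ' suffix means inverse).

g' g' g' g' f

  after g': (1 7 3 6)(2 4 5)
  after g': (1 3)(2 5 4)(6 7)
  after g': (1 6 3 7)
  after g': (2 4 5)
  after f: (1 4 7 6 2)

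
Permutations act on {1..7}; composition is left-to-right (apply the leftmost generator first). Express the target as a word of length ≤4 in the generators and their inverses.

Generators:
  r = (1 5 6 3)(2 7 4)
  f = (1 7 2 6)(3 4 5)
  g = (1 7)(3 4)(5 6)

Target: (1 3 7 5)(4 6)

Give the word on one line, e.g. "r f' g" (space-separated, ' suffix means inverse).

  after r: (1 5 6 3)(2 7 4)
  after f: (1 3 7 5)(4 6)

r f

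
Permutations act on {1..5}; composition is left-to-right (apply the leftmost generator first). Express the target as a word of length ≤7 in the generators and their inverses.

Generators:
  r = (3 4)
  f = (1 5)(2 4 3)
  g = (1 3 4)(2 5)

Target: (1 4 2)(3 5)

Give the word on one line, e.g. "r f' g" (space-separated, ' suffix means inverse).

g f' g g g

  after g: (1 3 4)(2 5)
  after f': (1 4 5 3 2)
  after g: (2 3 5 4)
  after g: (1 3 2 4 5)
  after g: (1 4 2)(3 5)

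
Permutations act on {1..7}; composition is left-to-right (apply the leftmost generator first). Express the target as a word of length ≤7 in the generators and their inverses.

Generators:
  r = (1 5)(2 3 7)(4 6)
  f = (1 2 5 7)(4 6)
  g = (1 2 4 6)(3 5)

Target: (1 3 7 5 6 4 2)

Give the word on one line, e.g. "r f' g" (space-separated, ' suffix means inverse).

f f r' r' g'

  after f: (1 2 5 7)(4 6)
  after f: (1 5)(2 7)
  after r': (2 3)(4 6)
  after r': (1 5)(3 7)
  after g': (1 3 7 5 6 4 2)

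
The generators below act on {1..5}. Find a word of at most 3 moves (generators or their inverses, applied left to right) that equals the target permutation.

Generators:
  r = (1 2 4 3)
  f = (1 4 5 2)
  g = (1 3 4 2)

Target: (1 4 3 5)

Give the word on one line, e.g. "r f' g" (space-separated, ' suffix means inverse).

  after g': (1 2 4 3)
  after f: (2 5)(3 4)
  after f: (1 4 3 5)

g' f f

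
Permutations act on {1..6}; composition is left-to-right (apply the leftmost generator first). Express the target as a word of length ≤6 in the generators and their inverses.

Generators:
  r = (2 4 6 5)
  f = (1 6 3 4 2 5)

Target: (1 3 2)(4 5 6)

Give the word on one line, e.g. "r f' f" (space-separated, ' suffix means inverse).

  after f': (1 5 2 4 3 6)
  after f': (1 2 3)(4 6 5)
  after f': (1 4)(2 6)(3 5)
  after f': (1 3 2)(4 5 6)

f' f' f' f'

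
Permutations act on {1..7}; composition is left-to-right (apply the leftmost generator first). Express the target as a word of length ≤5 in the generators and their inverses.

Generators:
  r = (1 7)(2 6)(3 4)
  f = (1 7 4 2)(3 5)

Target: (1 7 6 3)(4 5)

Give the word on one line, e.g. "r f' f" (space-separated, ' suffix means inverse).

r f' r

  after r: (1 7)(2 6)(3 4)
  after f': (2 6 4 5 3 7)
  after r: (1 7 6 3)(4 5)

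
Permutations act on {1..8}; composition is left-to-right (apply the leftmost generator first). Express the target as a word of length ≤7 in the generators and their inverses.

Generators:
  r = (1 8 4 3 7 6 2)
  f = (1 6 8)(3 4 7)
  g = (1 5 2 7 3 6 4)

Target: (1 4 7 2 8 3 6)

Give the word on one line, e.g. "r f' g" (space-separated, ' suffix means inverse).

r f' f' f' r

  after r: (1 8 4 3 7 6 2)
  after f': (1 6 2 8 3 4 7)
  after f': (2 6)(7 8)
  after f': (1 8 4 3 7 6 2)
  after r: (1 4 7 2 8 3 6)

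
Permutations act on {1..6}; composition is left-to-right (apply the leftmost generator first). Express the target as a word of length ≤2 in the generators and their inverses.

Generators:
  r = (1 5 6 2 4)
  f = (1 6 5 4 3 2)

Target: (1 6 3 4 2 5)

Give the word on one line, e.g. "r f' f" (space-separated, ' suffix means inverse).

  after r: (1 5 6 2 4)
  after f': (1 6 3 4 2 5)

r f'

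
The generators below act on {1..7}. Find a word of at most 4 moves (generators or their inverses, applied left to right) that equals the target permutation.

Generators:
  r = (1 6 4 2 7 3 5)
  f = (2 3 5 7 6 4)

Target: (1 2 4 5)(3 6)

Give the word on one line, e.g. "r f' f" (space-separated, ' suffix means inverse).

r f f

  after r: (1 6 4 2 7 3 5)
  after f: (1 4 3 7 5)(2 6)
  after f: (1 2 4 5)(3 6)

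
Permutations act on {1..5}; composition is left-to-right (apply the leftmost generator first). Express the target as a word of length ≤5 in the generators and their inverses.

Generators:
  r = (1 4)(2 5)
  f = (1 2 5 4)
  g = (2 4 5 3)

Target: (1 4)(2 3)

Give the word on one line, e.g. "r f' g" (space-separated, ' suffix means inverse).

  after g: (2 4 5 3)
  after f': (1 4 2 5 3)
  after g: (1 5 2 3)
  after f: (1 4)(2 3)

g f' g f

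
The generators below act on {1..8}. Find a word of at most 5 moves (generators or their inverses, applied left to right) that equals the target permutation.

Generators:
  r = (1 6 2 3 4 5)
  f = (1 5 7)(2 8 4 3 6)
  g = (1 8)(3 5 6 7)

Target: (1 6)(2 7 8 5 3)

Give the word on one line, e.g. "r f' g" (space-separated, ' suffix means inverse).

r r f g' r

  after r: (1 6 2 3 4 5)
  after r: (1 2 4)(3 5 6)
  after f: (1 8 4 5 2 3 7)
  after g': (2 7 8 4 3 6 5)
  after r: (1 6)(2 7 8 5 3)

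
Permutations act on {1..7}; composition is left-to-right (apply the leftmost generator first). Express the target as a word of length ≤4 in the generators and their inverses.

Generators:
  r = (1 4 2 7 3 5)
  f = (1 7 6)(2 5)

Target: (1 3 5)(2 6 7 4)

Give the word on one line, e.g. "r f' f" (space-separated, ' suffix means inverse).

r' r' f'

  after r': (1 5 3 7 2 4)
  after r': (1 3 2)(4 5 7)
  after f': (1 3 5)(2 6 7 4)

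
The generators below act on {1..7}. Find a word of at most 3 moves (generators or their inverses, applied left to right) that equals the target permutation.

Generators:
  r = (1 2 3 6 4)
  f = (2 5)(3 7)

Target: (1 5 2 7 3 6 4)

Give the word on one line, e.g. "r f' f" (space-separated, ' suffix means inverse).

r f

  after r: (1 2 3 6 4)
  after f: (1 5 2 7 3 6 4)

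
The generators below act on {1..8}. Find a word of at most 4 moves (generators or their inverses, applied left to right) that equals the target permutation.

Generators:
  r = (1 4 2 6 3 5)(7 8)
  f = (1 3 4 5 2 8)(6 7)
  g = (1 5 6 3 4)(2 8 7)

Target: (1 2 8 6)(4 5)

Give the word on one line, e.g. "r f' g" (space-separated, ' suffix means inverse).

g' r

  after g': (1 4 3 6 5)(2 7 8)
  after r: (1 2 8 6)(4 5)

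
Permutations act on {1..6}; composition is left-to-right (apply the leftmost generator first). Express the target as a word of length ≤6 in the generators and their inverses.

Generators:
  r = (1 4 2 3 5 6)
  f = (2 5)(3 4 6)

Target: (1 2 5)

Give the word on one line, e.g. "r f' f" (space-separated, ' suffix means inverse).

  after r: (1 4 2 3 5 6)
  after f: (1 6)(2 4 5 3)
  after f: (1 3 5 4 2 6)
  after r': (1 2 5)

r f f r'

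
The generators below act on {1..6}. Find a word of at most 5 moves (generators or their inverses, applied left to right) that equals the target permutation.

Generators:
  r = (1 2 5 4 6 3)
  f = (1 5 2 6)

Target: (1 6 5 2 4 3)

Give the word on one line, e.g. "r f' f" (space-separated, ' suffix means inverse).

r' f f f r'

  after r': (1 3 6 4 5 2)
  after f: (1 3)(2 5 6 4)
  after f: (1 3 5)(4 6)
  after f: (1 3 2 6 4)
  after r': (1 6 5 2 4 3)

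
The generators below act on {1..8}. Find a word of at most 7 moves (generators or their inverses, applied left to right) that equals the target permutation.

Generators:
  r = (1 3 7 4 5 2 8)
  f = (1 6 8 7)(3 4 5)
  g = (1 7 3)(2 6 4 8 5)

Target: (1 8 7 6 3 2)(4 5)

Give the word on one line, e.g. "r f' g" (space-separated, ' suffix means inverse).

  after r: (1 3 7 4 5 2 8)
  after f: (1 4 3)(2 7 5)(6 8)
  after r: (1 5 8 6)(2 4 7)
  after f': (1 4 8)(2 3 5 6 7)
  after g: (1 8 7 6 3 2)(4 5)

r f r f' g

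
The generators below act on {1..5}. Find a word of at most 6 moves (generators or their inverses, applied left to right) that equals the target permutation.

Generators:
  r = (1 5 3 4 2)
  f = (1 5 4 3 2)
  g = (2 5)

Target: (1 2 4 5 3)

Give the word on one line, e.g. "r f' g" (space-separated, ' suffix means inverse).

r' r' r' f

  after r': (1 2 4 3 5)
  after r': (1 4 5 2 3)
  after r': (1 3 2 5 4)
  after f: (1 2 4 5 3)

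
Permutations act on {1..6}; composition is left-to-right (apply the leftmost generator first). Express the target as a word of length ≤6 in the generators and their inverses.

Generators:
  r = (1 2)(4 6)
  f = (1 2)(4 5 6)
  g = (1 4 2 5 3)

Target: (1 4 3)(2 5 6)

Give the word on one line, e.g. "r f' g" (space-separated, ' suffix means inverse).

  after f: (1 2)(4 5 6)
  after g: (1 5 6 2 4 3)
  after r': (1 5 4 3 2 6)
  after f': (1 4 3)(2 5 6)

f g r' f'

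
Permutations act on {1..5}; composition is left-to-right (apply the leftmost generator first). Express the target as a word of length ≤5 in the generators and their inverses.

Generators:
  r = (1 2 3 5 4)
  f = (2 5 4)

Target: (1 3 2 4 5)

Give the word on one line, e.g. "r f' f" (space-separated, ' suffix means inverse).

r' r' r' f

  after r': (1 4 5 3 2)
  after r': (1 5 2 4 3)
  after r': (1 3 4 2 5)
  after f: (1 3 2 4 5)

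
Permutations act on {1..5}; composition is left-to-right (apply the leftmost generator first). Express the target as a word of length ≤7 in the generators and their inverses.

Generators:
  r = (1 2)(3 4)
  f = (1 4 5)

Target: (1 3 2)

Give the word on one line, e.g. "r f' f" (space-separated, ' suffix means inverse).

f' r f' r f

  after f': (1 5 4)
  after r: (1 5 3 4 2)
  after f': (1 4 2 5 3)
  after r: (1 3 2 5 4)
  after f: (1 3 2)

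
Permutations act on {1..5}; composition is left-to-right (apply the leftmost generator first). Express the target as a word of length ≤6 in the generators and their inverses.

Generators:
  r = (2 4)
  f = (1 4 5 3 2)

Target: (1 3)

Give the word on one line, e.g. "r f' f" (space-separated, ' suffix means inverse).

f r' r' r' f'

  after f: (1 4 5 3 2)
  after r': (1 2)(3 4 5)
  after r': (1 4 5 3 2)
  after r': (1 2)(3 4 5)
  after f': (1 3)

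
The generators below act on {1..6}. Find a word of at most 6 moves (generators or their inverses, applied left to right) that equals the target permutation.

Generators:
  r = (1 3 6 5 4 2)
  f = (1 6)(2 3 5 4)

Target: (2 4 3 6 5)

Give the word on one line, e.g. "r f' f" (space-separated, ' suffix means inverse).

f' f' r r f'

  after f': (1 6)(2 4 5 3)
  after f': (2 5)(3 4)
  after r: (1 3 2 4 6 5)
  after r: (1 6 4 5 3)
  after f': (2 4 3 6 5)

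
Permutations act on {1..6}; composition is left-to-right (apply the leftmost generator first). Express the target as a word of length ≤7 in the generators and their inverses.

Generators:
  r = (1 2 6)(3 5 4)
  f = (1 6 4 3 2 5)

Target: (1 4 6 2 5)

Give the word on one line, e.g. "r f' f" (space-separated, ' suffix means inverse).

  after r: (1 2 6)(3 5 4)
  after f: (1 5 3)(2 4)
  after f: (2 3 6 4 5)
  after f: (1 6 3 4)
  after f: (1 4 6 2 5)

r f f f f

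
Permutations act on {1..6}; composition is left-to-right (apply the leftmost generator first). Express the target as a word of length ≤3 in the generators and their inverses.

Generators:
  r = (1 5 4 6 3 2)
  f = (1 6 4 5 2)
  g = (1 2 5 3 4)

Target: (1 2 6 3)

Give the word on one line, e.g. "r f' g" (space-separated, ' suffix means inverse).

  after r: (1 5 4 6 3 2)
  after f: (1 2 6 3)

r f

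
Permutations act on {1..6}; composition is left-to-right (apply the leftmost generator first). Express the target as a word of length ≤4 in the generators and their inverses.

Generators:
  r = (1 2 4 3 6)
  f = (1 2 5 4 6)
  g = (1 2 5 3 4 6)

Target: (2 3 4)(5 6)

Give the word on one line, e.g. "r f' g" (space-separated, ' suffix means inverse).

  after r: (1 2 4 3 6)
  after r: (1 4 6 2 3)
  after g: (1 6 5 3 2 4)
  after r: (2 3 4)(5 6)

r r g r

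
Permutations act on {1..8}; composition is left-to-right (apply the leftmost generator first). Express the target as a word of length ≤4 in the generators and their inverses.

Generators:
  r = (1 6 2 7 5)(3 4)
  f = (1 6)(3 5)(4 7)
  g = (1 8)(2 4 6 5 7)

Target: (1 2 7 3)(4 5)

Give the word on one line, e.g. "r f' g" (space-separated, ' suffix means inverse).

  after f': (1 6)(3 5)(4 7)
  after r: (1 2 7 3)(4 5)
  after f: (1 2 4 3 6)(5 7)
  after f: (1 2 7 3)(4 5)

f' r f f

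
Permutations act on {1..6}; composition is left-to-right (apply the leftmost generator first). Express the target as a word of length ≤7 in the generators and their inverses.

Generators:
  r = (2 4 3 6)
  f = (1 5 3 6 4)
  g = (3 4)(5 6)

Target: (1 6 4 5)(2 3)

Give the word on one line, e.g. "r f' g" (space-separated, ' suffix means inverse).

  after r: (2 4 3 6)
  after g': (2 3 5 6)
  after f: (1 5 4)(2 6)
  after f: (1 3 6 2 4 5)
  after r: (1 6 4 5)(2 3)

r g' f f r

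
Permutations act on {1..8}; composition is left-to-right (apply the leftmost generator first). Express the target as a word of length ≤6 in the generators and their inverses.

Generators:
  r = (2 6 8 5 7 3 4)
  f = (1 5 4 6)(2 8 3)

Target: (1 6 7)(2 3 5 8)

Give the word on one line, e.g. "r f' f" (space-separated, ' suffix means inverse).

  after f': (1 6 4 5)(2 3 8)
  after r: (1 8 6 2 4 7 3 5)
  after f': (1 2 5 6 3)(4 7 8)
  after r': (1 4 5 2 8 3)(6 7)
  after f: (1 6 7)(2 3 5 8)

f' r f' r' f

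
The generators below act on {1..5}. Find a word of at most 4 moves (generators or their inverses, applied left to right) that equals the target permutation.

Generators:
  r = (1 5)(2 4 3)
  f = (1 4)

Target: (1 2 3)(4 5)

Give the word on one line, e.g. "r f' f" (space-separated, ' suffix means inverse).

  after f': (1 4)
  after r': (1 2 3 4 5)
  after f: (1 2 3)(4 5)

f' r' f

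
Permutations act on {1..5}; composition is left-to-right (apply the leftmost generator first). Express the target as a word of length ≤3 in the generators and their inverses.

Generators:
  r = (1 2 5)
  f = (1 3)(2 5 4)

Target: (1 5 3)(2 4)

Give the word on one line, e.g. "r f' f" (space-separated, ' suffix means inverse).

  after r: (1 2 5)
  after f: (1 5 3)(2 4)

r f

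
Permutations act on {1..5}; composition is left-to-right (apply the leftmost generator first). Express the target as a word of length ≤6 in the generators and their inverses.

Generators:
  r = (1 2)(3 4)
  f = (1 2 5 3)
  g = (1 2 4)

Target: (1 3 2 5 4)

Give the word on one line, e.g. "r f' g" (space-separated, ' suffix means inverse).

r g' f r f'

  after r: (1 2)(3 4)
  after g': (2 4 3)
  after f: (1 2 4)(3 5)
  after r: (2 3 5 4)
  after f': (1 3 2 5 4)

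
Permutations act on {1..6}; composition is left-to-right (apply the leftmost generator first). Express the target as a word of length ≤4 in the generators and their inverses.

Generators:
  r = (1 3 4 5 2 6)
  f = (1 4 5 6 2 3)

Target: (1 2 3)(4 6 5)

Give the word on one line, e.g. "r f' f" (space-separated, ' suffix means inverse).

r f' r f

  after r: (1 3 4 5 2 6)
  after f': (1 2 5 6 3)
  after r: (1 6 4 5)
  after f: (1 2 3)(4 6 5)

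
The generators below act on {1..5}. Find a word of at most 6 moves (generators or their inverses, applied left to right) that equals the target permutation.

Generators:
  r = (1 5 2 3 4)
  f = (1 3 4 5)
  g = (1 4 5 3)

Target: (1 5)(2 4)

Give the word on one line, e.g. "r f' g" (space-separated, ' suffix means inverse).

r' f r' r' f

  after r': (1 4 3 2 5)
  after f: (1 5 3 2)
  after r': (2 4 3 5)
  after r': (1 4 2 3)
  after f: (1 5)(2 4)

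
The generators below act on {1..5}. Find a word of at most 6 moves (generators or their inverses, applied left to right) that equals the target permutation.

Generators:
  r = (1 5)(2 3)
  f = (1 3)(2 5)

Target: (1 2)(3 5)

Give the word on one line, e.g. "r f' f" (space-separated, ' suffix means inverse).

f r' f f

  after f: (1 3)(2 5)
  after r': (1 2)(3 5)
  after f: (1 5)(2 3)
  after f: (1 2)(3 5)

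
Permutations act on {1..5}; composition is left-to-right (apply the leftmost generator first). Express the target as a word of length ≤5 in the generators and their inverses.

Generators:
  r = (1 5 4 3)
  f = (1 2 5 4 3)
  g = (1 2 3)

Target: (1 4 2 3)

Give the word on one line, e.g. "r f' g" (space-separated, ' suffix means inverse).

f g r' g'

  after f: (1 2 5 4 3)
  after g: (1 3 2 5 4)
  after r': (1 4 3 2)
  after g': (1 4 2 3)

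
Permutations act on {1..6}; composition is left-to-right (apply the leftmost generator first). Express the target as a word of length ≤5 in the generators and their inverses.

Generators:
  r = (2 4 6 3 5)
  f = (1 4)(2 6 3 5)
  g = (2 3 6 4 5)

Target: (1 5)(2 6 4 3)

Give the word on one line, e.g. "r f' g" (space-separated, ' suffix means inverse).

f f g f g

  after f: (1 4)(2 6 3 5)
  after f: (2 3)(5 6)
  after g: (2 6)(4 5)
  after f: (1 4 2 3 5)
  after g: (1 5)(2 6 4 3)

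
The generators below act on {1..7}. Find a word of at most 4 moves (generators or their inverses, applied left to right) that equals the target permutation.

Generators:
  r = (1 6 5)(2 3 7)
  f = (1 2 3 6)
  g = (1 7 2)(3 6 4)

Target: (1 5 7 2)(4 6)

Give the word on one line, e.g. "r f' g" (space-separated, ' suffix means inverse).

r' f' f' g'

  after r': (1 5 6)(2 7 3)
  after f': (1 5 3)(2 7)
  after f': (1 5 2 7)(3 6)
  after g': (1 5 7 2)(4 6)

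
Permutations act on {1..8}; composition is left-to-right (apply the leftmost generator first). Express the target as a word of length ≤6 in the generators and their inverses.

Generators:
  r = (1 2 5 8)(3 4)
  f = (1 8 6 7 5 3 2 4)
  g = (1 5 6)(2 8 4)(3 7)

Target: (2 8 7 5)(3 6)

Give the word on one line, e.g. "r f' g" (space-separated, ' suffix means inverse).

r' f g' r r

  after r': (1 8 5 2)(3 4)
  after f: (1 6 7 5 4 2 8 3)
  after g': (1 5 8 7)(3 6)
  after r: (1 8 7 2 5)(3 6 4)
  after r: (2 8 7 5)(3 6)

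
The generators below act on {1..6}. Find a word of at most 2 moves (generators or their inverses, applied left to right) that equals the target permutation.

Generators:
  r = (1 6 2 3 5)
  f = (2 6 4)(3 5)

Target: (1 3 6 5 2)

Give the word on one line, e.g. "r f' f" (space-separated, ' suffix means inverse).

r' r'

  after r': (1 5 3 2 6)
  after r': (1 3 6 5 2)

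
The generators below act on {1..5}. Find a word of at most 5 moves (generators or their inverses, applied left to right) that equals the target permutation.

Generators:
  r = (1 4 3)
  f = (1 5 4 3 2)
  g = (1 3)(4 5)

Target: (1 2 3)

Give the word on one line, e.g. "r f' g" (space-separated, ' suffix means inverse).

r' f g'

  after r': (1 3 4)
  after f: (1 2)(4 5)
  after g': (1 2 3)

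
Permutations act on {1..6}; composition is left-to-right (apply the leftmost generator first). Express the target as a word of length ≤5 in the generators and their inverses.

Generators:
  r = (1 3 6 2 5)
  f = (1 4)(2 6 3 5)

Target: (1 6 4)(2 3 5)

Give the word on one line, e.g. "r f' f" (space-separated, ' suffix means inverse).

f r' f r r

  after f: (1 4)(2 6 3 5)
  after r': (1 4 5 6)(2 3)
  after f: (2 5 3 6 4)
  after r: (1 3 2)(4 5 6)
  after r: (1 6 4)(2 3 5)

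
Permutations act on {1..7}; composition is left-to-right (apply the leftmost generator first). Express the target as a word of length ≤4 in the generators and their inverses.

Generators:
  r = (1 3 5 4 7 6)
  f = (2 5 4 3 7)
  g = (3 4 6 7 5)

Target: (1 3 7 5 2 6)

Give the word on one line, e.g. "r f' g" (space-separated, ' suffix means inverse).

  after f': (2 7 3 4 5)
  after r: (1 3 7 5 2 6)

f' r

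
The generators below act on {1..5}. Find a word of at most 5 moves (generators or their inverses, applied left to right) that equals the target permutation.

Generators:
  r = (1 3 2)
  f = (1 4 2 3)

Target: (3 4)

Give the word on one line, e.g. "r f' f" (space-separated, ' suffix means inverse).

r r f r r

  after r: (1 3 2)
  after r: (1 2 3)
  after f: (1 3 4 2)
  after r: (1 2 3 4)
  after r: (3 4)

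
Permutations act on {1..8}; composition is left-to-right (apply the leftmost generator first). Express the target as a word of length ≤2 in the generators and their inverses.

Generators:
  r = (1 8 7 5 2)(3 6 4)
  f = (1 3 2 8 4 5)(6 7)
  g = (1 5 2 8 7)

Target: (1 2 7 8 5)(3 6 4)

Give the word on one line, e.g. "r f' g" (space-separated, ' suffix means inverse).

  after g: (1 5 2 8 7)
  after r: (1 2 7 8 5)(3 6 4)

g r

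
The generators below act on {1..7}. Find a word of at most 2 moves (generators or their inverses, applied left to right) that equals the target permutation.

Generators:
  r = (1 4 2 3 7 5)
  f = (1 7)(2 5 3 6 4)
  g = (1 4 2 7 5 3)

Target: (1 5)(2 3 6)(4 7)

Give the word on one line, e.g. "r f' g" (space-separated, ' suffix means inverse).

f g

  after f: (1 7)(2 5 3 6 4)
  after g: (1 5)(2 3 6)(4 7)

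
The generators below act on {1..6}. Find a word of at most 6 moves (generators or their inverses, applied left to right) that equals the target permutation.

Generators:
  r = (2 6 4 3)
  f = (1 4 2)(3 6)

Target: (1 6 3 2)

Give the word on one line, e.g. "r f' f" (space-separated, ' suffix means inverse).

r f' f' r f'

  after r: (2 6 4 3)
  after f': (1 2 3 4 6)
  after f': (1 4 3)(2 6)
  after r: (1 3)(2 4)
  after f': (1 6 3 2)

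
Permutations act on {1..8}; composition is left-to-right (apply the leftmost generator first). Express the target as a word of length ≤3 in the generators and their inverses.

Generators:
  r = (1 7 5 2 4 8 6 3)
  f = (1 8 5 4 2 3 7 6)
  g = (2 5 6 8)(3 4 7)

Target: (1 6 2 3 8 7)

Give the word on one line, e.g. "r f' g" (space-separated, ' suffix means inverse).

  after f: (1 8 5 4 2 3 7 6)
  after f: (1 5 2 7)(3 6 8 4)
  after g: (1 6 2 3 8 7)

f f g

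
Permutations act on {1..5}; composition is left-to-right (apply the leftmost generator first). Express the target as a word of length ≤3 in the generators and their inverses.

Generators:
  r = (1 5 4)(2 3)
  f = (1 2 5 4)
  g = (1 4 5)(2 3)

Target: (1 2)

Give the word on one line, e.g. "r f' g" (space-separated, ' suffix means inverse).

  after r': (1 4 5)(2 3)
  after g: (1 5 4)
  after f': (1 2)

r' g f'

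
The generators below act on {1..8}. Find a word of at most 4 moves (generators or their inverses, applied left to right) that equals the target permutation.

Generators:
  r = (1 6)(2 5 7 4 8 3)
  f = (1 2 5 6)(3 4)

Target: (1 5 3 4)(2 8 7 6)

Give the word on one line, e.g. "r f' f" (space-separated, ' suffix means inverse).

  after r': (1 6)(2 3 8 4 7 5)
  after r': (2 8 7)(3 4 5)
  after f': (1 6 5 4 2 8 7)
  after f': (1 5 3 4)(2 8 7 6)

r' r' f' f'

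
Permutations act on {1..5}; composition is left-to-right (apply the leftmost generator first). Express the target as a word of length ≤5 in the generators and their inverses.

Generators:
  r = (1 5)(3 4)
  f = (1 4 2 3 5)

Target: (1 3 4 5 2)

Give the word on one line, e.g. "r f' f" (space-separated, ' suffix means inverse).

r f r f'

  after r: (1 5)(3 4)
  after f: (2 3)(4 5)
  after r: (1 5 3 2 4)
  after f': (1 3 4 5 2)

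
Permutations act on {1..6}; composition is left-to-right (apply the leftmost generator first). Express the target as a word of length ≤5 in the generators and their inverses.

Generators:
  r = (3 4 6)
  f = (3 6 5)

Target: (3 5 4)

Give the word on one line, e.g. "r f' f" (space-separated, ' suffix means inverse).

r r f' r' f

  after r: (3 4 6)
  after r: (3 6 4)
  after f': (4 5 6)
  after r': (3 6)(4 5)
  after f: (3 5 4)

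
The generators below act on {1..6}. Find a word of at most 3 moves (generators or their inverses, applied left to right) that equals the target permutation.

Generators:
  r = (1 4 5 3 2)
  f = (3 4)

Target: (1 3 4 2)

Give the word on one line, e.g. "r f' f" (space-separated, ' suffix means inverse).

  after r': (1 2 3 5 4)
  after f': (1 2 4)(3 5)
  after r': (1 3 4 2)

r' f' r'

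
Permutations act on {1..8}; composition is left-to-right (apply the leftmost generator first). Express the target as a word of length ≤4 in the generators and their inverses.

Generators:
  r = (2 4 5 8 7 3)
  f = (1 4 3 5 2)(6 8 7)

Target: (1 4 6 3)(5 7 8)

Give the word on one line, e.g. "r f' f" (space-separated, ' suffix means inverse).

  after r: (2 4 5 8 7 3)
  after r: (2 5 7)(3 4 8)
  after f': (1 2 3)(4 6 7 5 8)
  after r: (1 4 6 3)(5 7 8)

r r f' r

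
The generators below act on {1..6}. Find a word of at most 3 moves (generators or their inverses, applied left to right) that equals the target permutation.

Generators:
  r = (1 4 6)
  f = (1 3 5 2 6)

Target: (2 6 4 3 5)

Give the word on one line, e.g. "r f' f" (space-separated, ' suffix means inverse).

  after r': (1 6 4)
  after f: (2 6 4 3 5)

r' f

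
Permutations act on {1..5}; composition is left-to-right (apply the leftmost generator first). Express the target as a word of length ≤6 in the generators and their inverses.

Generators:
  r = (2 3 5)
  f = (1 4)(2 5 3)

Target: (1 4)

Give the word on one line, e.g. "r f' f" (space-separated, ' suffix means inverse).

r' f r f f

  after r': (2 5 3)
  after f: (1 4)(2 3 5)
  after r: (1 4)(2 5 3)
  after f: (2 3 5)
  after f: (1 4)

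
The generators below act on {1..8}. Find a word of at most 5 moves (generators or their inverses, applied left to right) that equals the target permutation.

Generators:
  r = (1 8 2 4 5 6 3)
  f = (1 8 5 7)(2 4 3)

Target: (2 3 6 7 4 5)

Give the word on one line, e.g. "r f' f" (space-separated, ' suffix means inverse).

  after r: (1 8 2 4 5 6 3)
  after f: (1 5 6 2 3 8 4 7)
  after f: (1 7 8 3 5 6 4)
  after r: (1 7 2 4 8)(3 6 5)
  after f: (2 3 6 7 4 5)

r f f r f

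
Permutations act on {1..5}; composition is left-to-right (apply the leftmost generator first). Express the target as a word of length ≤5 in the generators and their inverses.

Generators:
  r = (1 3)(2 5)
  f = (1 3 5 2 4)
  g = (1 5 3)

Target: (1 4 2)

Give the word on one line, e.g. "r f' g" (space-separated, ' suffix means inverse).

  after f': (1 4 2 5 3)
  after g': (1 4 2)
  after r': (1 4 5 2 3)
  after r': (1 4 2)

f' g' r' r'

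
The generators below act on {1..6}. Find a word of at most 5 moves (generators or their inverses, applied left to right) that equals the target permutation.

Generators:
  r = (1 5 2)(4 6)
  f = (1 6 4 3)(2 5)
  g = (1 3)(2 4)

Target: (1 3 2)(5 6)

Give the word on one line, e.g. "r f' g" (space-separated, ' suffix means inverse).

g r g' f'

  after g: (1 3)(2 4)
  after r: (1 3 5 2 6 4)
  after g': (2 6)(3 5 4)
  after f': (1 3 2)(5 6)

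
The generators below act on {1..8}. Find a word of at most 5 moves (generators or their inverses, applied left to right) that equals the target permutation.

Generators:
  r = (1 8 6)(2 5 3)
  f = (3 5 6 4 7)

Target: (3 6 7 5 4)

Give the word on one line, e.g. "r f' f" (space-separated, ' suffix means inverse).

  after f': (3 7 4 6 5)
  after f': (3 4 5 7 6)
  after f': (3 6 7 5 4)

f' f' f'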